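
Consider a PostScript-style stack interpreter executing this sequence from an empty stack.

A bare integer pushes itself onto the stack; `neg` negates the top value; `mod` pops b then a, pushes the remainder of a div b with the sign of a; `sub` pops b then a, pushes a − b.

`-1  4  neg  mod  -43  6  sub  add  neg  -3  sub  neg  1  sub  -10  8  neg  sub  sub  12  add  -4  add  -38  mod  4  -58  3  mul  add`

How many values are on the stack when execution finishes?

2

-1   -1
4    -1 4
neg  -1 -4
mod  -1
-43  -1 -43
6    -1 -43 6
sub  -1 -49
add  -50
neg  50
-3   50 -3
sub  53
neg  -53
1    -53 1
sub  -54
-10  -54 -10
8    -54 -10 8
neg  -54 -10 -8
sub  -54 -2
sub  -52
12   -52 12
add  -40
-4   -40 -4
add  -44
-38  -44 -38
mod  -6
4    -6 4
-58  -6 4 -58
3    -6 4 -58 3
mul  -6 4 -174
add  -6 -170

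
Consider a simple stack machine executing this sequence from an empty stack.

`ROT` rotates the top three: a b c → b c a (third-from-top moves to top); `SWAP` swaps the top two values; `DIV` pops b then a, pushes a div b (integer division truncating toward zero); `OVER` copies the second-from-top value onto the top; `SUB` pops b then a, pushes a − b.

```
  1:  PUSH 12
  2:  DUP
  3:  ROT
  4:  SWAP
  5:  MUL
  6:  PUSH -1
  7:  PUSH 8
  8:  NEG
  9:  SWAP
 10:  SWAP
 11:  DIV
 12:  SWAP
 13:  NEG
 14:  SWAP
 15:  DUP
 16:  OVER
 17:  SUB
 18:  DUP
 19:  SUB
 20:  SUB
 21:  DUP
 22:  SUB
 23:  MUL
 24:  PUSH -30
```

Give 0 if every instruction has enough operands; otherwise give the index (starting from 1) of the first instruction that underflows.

PUSH 12 -> 12
DUP     -> 12 12
ROT  — needs 3 operands, stack has 2 → underflow

3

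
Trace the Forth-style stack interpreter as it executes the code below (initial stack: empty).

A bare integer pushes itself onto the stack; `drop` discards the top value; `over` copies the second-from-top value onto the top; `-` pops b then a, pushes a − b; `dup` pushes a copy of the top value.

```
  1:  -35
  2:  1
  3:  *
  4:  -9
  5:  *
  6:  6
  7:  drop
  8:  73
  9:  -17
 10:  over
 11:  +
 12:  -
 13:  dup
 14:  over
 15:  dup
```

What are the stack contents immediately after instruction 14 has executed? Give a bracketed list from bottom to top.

-35   -35
1     -35 1
*     -35
-9    -35 -9
*     315
6     315 6
drop  315
73    315 73
-17   315 73 -17
over  315 73 -17 73
+     315 73 56
-     315 17
dup   315 17 17
over  315 17 17 17

[315, 17, 17, 17]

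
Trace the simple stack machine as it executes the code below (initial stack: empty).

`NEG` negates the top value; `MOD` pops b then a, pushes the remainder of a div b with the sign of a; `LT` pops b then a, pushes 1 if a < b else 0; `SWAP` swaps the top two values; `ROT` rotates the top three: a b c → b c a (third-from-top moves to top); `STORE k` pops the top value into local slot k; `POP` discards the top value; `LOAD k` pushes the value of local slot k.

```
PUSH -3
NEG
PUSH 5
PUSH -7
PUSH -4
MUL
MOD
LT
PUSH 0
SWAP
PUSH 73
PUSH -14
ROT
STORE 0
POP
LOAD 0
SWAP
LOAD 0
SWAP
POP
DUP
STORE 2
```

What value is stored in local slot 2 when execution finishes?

1

PUSH -3  -> -3
NEG      -> 3
PUSH 5   -> 3 5
PUSH -7  -> 3 5 -7
PUSH -4  -> 3 5 -7 -4
MUL      -> 3 5 28
MOD      -> 3 5
LT       -> 1
PUSH 0   -> 1 0
SWAP     -> 0 1
PUSH 73  -> 0 1 73
PUSH -14 -> 0 1 73 -14
ROT      -> 0 73 -14 1
STORE 0  -> 0 73 -14
POP      -> 0 73
LOAD 0   -> 0 73 1
SWAP     -> 0 1 73
LOAD 0   -> 0 1 73 1
SWAP     -> 0 1 1 73
POP      -> 0 1 1
DUP      -> 0 1 1 1
STORE 2  -> 0 1 1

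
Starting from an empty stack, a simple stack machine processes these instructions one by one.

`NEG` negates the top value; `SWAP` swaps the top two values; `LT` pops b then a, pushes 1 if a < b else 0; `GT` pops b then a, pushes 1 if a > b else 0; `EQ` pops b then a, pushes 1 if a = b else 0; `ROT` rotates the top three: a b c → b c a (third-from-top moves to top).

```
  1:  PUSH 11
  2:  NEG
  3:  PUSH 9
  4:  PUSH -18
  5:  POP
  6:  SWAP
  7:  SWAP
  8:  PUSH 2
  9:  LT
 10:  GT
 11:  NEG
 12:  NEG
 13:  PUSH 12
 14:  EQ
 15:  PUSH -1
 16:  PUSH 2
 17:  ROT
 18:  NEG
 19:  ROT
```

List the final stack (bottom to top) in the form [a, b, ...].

[2, 0, -1]

PUSH 11   [11]
NEG       [-11]
PUSH 9    [-11, 9]
PUSH -18  [-11, 9, -18]
POP       [-11, 9]
SWAP      [9, -11]
SWAP      [-11, 9]
PUSH 2    [-11, 9, 2]
LT        [-11, 0]
GT        [0]
NEG       [0]
NEG       [0]
PUSH 12   [0, 12]
EQ        [0]
PUSH -1   [0, -1]
PUSH 2    [0, -1, 2]
ROT       [-1, 2, 0]
NEG       [-1, 2, 0]
ROT       [2, 0, -1]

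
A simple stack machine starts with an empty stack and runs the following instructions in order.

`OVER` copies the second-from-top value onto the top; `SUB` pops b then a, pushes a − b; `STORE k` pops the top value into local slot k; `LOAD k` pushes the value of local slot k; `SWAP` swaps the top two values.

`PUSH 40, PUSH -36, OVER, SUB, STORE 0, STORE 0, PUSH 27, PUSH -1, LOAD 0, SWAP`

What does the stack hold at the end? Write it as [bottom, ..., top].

PUSH 40  : 40
PUSH -36 : 40 -36
OVER     : 40 -36 40
SUB      : 40 -76
STORE 0  : 40
STORE 0  : (empty)
PUSH 27  : 27
PUSH -1  : 27 -1
LOAD 0   : 27 -1 40
SWAP     : 27 40 -1

[27, 40, -1]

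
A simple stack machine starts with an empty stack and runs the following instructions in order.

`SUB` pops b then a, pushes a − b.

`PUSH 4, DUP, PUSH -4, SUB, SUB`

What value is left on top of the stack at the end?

PUSH 4  -> [4]
DUP     -> [4, 4]
PUSH -4 -> [4, 4, -4]
SUB     -> [4, 8]
SUB     -> [-4]

-4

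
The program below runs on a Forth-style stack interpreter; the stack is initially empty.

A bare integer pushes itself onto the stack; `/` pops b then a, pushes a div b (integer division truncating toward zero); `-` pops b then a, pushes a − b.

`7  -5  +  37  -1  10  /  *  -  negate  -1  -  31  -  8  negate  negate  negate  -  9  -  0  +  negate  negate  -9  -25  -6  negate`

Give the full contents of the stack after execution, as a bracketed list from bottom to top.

7       7
-5      7 -5
+       2
37      2 37
-1      2 37 -1
10      2 37 -1 10
/       2 37 0
*       2 0
-       2
negate  -2
-1      -2 -1
-       -1
31      -1 31
-       -32
8       -32 8
negate  -32 -8
negate  -32 8
negate  -32 -8
-       -24
9       -24 9
-       -33
0       -33 0
+       -33
negate  33
negate  -33
-9      -33 -9
-25     -33 -9 -25
-6      -33 -9 -25 -6
negate  -33 -9 -25 6

[-33, -9, -25, 6]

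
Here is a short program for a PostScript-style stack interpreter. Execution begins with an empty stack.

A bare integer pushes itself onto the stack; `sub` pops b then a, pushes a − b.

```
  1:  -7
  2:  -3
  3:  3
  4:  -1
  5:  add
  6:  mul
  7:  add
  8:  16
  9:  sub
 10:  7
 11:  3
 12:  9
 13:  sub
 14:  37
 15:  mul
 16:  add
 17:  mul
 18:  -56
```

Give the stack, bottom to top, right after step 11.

[-29, 7, 3]

-7  : [-7]
-3  : [-7, -3]
3   : [-7, -3, 3]
-1  : [-7, -3, 3, -1]
add : [-7, -3, 2]
mul : [-7, -6]
add : [-13]
16  : [-13, 16]
sub : [-29]
7   : [-29, 7]
3   : [-29, 7, 3]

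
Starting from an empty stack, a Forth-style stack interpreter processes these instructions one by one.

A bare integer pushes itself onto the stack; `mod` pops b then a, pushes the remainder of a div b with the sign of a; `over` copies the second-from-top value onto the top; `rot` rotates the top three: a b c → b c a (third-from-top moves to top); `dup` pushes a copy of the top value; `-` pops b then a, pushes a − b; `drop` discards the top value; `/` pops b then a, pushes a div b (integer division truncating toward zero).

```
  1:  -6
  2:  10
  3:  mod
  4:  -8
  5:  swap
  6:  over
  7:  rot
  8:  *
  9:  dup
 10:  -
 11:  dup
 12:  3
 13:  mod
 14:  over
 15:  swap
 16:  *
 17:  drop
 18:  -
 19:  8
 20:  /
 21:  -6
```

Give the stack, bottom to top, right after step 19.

-6   → -6
10   → -6 10
mod  → -6
-8   → -6 -8
swap → -8 -6
over → -8 -6 -8
rot  → -6 -8 -8
*    → -6 64
dup  → -6 64 64
-    → -6 0
dup  → -6 0 0
3    → -6 0 0 3
mod  → -6 0 0
over → -6 0 0 0
swap → -6 0 0 0
*    → -6 0 0
drop → -6 0
-    → -6
8    → -6 8

[-6, 8]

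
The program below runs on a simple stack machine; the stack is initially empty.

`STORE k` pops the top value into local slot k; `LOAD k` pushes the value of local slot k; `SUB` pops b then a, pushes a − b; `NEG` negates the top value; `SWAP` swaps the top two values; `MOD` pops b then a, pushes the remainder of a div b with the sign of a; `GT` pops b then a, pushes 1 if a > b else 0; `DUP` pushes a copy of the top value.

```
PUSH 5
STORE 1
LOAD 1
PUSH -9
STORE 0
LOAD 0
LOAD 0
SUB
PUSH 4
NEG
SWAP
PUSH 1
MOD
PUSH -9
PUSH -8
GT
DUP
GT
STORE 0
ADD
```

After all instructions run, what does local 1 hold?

PUSH 5  -> [5]
STORE 1 -> []
LOAD 1  -> [5]
PUSH -9 -> [5, -9]
STORE 0 -> [5]
LOAD 0  -> [5, -9]
LOAD 0  -> [5, -9, -9]
SUB     -> [5, 0]
PUSH 4  -> [5, 0, 4]
NEG     -> [5, 0, -4]
SWAP    -> [5, -4, 0]
PUSH 1  -> [5, -4, 0, 1]
MOD     -> [5, -4, 0]
PUSH -9 -> [5, -4, 0, -9]
PUSH -8 -> [5, -4, 0, -9, -8]
GT      -> [5, -4, 0, 0]
DUP     -> [5, -4, 0, 0, 0]
GT      -> [5, -4, 0, 0]
STORE 0 -> [5, -4, 0]
ADD     -> [5, -4]

5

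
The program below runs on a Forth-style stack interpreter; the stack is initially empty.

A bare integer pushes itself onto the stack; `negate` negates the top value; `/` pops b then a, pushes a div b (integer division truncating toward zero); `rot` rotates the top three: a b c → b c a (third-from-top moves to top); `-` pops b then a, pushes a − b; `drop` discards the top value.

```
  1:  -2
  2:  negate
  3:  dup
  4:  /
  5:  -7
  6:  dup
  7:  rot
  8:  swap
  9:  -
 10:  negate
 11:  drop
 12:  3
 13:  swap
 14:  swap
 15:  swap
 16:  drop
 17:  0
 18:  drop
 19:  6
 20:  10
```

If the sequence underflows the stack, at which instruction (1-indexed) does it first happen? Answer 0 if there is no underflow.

-2     -> -2
negate -> 2
dup    -> 2 2
/      -> 1
-7     -> 1 -7
dup    -> 1 -7 -7
rot    -> -7 -7 1
swap   -> -7 1 -7
-      -> -7 8
negate -> -7 -8
drop   -> -7
3      -> -7 3
swap   -> 3 -7
swap   -> -7 3
swap   -> 3 -7
drop   -> 3
0      -> 3 0
drop   -> 3
6      -> 3 6
10     -> 3 6 10

0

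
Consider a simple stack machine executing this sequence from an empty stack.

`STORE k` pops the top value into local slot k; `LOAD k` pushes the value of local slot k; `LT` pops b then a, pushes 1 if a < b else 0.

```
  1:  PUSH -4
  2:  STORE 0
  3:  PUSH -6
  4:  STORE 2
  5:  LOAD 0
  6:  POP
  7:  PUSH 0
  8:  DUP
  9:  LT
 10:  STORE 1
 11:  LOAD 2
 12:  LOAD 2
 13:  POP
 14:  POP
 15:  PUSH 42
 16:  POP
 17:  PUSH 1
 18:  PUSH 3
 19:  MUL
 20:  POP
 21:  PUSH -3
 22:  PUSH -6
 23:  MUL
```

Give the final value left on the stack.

PUSH -4 → -4
STORE 0 → (empty)
PUSH -6 → -6
STORE 2 → (empty)
LOAD 0  → -4
POP     → (empty)
PUSH 0  → 0
DUP     → 0 0
LT      → 0
STORE 1 → (empty)
LOAD 2  → -6
LOAD 2  → -6 -6
POP     → -6
POP     → (empty)
PUSH 42 → 42
POP     → (empty)
PUSH 1  → 1
PUSH 3  → 1 3
MUL     → 3
POP     → (empty)
PUSH -3 → -3
PUSH -6 → -3 -6
MUL     → 18

18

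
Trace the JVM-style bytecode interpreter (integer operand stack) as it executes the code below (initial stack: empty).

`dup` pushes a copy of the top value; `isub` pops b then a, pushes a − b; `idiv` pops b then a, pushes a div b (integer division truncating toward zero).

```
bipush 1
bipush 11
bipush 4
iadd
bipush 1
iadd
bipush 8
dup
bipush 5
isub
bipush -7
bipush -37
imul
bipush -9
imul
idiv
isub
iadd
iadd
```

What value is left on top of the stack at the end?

25

bipush 1    1
bipush 11   1 11
bipush 4    1 11 4
iadd        1 15
bipush 1    1 15 1
iadd        1 16
bipush 8    1 16 8
dup         1 16 8 8
bipush 5    1 16 8 8 5
isub        1 16 8 3
bipush -7   1 16 8 3 -7
bipush -37  1 16 8 3 -7 -37
imul        1 16 8 3 259
bipush -9   1 16 8 3 259 -9
imul        1 16 8 3 -2331
idiv        1 16 8 0
isub        1 16 8
iadd        1 24
iadd        25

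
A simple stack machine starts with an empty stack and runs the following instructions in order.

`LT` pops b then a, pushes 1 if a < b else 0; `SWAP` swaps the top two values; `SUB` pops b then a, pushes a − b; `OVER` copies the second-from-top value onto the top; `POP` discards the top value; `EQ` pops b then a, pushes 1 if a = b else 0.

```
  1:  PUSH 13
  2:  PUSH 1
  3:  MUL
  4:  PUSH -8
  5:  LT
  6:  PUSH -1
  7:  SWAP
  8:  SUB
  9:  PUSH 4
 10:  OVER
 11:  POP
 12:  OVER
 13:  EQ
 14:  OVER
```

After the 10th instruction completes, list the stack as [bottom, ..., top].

[-1, 4, -1]

PUSH 13 → 13
PUSH 1  → 13 1
MUL     → 13
PUSH -8 → 13 -8
LT      → 0
PUSH -1 → 0 -1
SWAP    → -1 0
SUB     → -1
PUSH 4  → -1 4
OVER    → -1 4 -1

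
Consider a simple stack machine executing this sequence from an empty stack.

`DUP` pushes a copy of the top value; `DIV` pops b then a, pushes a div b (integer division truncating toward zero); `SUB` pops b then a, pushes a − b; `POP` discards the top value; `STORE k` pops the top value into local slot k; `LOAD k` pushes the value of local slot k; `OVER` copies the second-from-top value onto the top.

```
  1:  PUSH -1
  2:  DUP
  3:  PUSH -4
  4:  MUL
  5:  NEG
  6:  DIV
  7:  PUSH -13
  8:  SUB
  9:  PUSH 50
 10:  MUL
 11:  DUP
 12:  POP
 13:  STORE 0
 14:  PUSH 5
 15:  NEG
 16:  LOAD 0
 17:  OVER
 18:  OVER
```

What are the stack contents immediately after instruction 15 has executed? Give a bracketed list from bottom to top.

[-5]

PUSH -1  → -1
DUP      → -1 -1
PUSH -4  → -1 -1 -4
MUL      → -1 4
NEG      → -1 -4
DIV      → 0
PUSH -13 → 0 -13
SUB      → 13
PUSH 50  → 13 50
MUL      → 650
DUP      → 650 650
POP      → 650
STORE 0  → (empty)
PUSH 5   → 5
NEG      → -5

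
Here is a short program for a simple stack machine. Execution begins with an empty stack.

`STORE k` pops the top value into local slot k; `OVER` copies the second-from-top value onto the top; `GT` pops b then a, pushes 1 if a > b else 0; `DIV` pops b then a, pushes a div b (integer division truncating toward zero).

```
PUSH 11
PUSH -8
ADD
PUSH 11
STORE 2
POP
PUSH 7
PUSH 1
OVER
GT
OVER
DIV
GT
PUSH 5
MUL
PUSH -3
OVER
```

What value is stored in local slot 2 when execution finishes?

PUSH 11 → 11
PUSH -8 → 11 -8
ADD     → 3
PUSH 11 → 3 11
STORE 2 → 3
POP     → (empty)
PUSH 7  → 7
PUSH 1  → 7 1
OVER    → 7 1 7
GT      → 7 0
OVER    → 7 0 7
DIV     → 7 0
GT      → 1
PUSH 5  → 1 5
MUL     → 5
PUSH -3 → 5 -3
OVER    → 5 -3 5

11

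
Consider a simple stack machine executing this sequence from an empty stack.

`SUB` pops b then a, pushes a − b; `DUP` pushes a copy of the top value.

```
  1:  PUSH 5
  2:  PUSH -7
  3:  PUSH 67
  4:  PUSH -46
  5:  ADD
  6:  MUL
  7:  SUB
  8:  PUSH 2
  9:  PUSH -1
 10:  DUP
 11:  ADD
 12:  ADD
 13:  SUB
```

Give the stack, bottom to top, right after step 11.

PUSH 5   : 5
PUSH -7  : 5 -7
PUSH 67  : 5 -7 67
PUSH -46 : 5 -7 67 -46
ADD      : 5 -7 21
MUL      : 5 -147
SUB      : 152
PUSH 2   : 152 2
PUSH -1  : 152 2 -1
DUP      : 152 2 -1 -1
ADD      : 152 2 -2

[152, 2, -2]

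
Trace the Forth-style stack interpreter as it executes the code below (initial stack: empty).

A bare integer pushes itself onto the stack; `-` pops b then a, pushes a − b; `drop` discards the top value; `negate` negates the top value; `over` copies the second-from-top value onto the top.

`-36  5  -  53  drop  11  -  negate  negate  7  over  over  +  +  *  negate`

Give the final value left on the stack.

-1976

-36    : [-36]
5      : [-36, 5]
-      : [-41]
53     : [-41, 53]
drop   : [-41]
11     : [-41, 11]
-      : [-52]
negate : [52]
negate : [-52]
7      : [-52, 7]
over   : [-52, 7, -52]
over   : [-52, 7, -52, 7]
+      : [-52, 7, -45]
+      : [-52, -38]
*      : [1976]
negate : [-1976]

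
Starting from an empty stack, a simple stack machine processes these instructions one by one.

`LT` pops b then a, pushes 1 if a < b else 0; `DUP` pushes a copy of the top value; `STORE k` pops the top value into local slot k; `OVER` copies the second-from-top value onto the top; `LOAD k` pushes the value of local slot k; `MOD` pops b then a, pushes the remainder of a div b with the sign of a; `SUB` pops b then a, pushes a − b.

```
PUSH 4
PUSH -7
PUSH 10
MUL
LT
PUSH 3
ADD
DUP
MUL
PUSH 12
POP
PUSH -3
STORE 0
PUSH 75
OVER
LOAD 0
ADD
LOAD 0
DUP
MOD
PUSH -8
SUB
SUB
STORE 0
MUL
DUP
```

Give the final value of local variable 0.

-2

PUSH 4  : [4]
PUSH -7 : [4, -7]
PUSH 10 : [4, -7, 10]
MUL     : [4, -70]
LT      : [0]
PUSH 3  : [0, 3]
ADD     : [3]
DUP     : [3, 3]
MUL     : [9]
PUSH 12 : [9, 12]
POP     : [9]
PUSH -3 : [9, -3]
STORE 0 : [9]
PUSH 75 : [9, 75]
OVER    : [9, 75, 9]
LOAD 0  : [9, 75, 9, -3]
ADD     : [9, 75, 6]
LOAD 0  : [9, 75, 6, -3]
DUP     : [9, 75, 6, -3, -3]
MOD     : [9, 75, 6, 0]
PUSH -8 : [9, 75, 6, 0, -8]
SUB     : [9, 75, 6, 8]
SUB     : [9, 75, -2]
STORE 0 : [9, 75]
MUL     : [675]
DUP     : [675, 675]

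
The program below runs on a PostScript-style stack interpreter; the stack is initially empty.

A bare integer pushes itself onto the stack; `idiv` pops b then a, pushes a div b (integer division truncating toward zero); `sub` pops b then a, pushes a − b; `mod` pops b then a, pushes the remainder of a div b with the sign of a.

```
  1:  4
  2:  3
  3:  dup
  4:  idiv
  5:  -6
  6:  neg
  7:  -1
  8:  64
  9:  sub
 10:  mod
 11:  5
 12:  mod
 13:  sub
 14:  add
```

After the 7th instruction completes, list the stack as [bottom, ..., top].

4    → 4
3    → 4 3
dup  → 4 3 3
idiv → 4 1
-6   → 4 1 -6
neg  → 4 1 6
-1   → 4 1 6 -1

[4, 1, 6, -1]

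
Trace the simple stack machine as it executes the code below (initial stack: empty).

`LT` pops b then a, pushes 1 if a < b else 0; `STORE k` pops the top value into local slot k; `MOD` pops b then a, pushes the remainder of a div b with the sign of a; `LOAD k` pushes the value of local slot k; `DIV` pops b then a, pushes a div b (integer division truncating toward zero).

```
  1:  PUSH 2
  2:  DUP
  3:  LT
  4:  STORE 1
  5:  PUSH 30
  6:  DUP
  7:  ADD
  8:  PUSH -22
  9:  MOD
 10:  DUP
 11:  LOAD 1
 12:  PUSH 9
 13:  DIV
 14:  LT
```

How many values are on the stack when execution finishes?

2

PUSH 2    [2]
DUP       [2, 2]
LT        [0]
STORE 1   []
PUSH 30   [30]
DUP       [30, 30]
ADD       [60]
PUSH -22  [60, -22]
MOD       [16]
DUP       [16, 16]
LOAD 1    [16, 16, 0]
PUSH 9    [16, 16, 0, 9]
DIV       [16, 16, 0]
LT        [16, 0]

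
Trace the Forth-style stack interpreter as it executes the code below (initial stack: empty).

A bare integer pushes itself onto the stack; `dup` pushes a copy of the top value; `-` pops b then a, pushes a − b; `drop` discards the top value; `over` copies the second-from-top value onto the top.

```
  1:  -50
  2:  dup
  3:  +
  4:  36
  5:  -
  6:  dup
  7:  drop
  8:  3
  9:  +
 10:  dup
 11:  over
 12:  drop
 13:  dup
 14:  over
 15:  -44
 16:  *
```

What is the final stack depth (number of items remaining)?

-50  → [-50]
dup  → [-50, -50]
+    → [-100]
36   → [-100, 36]
-    → [-136]
dup  → [-136, -136]
drop → [-136]
3    → [-136, 3]
+    → [-133]
dup  → [-133, -133]
over → [-133, -133, -133]
drop → [-133, -133]
dup  → [-133, -133, -133]
over → [-133, -133, -133, -133]
-44  → [-133, -133, -133, -133, -44]
*    → [-133, -133, -133, 5852]

4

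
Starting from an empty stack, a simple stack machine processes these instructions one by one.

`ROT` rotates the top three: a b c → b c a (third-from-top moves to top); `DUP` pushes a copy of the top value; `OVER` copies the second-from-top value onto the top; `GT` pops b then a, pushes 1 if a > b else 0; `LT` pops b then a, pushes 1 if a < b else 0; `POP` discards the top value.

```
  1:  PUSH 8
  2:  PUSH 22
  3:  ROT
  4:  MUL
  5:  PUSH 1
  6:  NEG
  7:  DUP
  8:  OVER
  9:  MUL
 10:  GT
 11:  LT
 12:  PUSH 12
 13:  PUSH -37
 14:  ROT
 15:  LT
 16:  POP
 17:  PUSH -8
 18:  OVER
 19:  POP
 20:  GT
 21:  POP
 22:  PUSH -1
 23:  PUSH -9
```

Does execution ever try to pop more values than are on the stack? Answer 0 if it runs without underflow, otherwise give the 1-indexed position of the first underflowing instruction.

PUSH 8   8
PUSH 22  8 22
ROT  — needs 3 operands, stack has 2 → underflow

3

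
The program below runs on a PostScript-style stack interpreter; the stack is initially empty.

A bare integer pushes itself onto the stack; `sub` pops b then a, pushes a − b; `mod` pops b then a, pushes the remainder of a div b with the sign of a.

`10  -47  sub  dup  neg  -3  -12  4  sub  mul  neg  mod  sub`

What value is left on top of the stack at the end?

10  -> 10
-47 -> 10 -47
sub -> 57
dup -> 57 57
neg -> 57 -57
-3  -> 57 -57 -3
-12 -> 57 -57 -3 -12
4   -> 57 -57 -3 -12 4
sub -> 57 -57 -3 -16
mul -> 57 -57 48
neg -> 57 -57 -48
mod -> 57 -9
sub -> 66

66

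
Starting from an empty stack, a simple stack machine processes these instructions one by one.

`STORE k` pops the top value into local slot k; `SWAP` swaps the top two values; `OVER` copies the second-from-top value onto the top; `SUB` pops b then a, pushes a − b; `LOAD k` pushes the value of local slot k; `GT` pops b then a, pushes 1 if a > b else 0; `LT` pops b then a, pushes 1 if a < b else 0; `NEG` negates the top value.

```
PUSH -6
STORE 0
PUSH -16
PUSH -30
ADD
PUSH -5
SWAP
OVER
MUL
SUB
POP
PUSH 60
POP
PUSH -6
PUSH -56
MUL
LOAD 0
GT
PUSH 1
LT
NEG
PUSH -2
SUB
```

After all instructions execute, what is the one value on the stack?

PUSH -6   [-6]
STORE 0   []
PUSH -16  [-16]
PUSH -30  [-16, -30]
ADD       [-46]
PUSH -5   [-46, -5]
SWAP      [-5, -46]
OVER      [-5, -46, -5]
MUL       [-5, 230]
SUB       [-235]
POP       []
PUSH 60   [60]
POP       []
PUSH -6   [-6]
PUSH -56  [-6, -56]
MUL       [336]
LOAD 0    [336, -6]
GT        [1]
PUSH 1    [1, 1]
LT        [0]
NEG       [0]
PUSH -2   [0, -2]
SUB       [2]

2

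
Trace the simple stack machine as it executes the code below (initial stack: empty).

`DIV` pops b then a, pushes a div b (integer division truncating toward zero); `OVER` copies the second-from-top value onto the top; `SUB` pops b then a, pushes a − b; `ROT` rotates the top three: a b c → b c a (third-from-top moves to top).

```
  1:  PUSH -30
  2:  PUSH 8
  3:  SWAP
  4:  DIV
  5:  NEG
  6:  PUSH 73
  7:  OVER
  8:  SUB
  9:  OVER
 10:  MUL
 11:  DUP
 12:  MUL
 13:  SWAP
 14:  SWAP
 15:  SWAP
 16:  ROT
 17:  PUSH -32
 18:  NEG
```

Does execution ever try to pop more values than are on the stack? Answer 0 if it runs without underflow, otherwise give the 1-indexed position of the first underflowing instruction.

16

PUSH -30 → [-30]
PUSH 8   → [-30, 8]
SWAP     → [8, -30]
DIV      → [0]
NEG      → [0]
PUSH 73  → [0, 73]
OVER     → [0, 73, 0]
SUB      → [0, 73]
OVER     → [0, 73, 0]
MUL      → [0, 0]
DUP      → [0, 0, 0]
MUL      → [0, 0]
SWAP     → [0, 0]
SWAP     → [0, 0]
SWAP     → [0, 0]
ROT  — needs 3 operands, stack has 2 → underflow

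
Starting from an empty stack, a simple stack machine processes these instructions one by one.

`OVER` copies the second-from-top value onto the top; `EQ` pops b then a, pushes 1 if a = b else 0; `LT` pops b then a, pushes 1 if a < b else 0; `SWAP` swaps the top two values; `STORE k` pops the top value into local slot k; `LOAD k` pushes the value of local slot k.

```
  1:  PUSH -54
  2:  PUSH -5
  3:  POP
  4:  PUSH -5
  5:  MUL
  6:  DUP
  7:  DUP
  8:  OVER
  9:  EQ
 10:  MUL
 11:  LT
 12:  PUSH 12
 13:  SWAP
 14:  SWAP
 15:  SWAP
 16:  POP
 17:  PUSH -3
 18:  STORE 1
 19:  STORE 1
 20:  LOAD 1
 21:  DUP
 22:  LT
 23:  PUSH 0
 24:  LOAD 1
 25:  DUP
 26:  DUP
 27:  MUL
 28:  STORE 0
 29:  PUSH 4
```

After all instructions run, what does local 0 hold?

PUSH -54 -> [-54]
PUSH -5  -> [-54, -5]
POP      -> [-54]
PUSH -5  -> [-54, -5]
MUL      -> [270]
DUP      -> [270, 270]
DUP      -> [270, 270, 270]
OVER     -> [270, 270, 270, 270]
EQ       -> [270, 270, 1]
MUL      -> [270, 270]
LT       -> [0]
PUSH 12  -> [0, 12]
SWAP     -> [12, 0]
SWAP     -> [0, 12]
SWAP     -> [12, 0]
POP      -> [12]
PUSH -3  -> [12, -3]
STORE 1  -> [12]
STORE 1  -> []
LOAD 1   -> [12]
DUP      -> [12, 12]
LT       -> [0]
PUSH 0   -> [0, 0]
LOAD 1   -> [0, 0, 12]
DUP      -> [0, 0, 12, 12]
DUP      -> [0, 0, 12, 12, 12]
MUL      -> [0, 0, 12, 144]
STORE 0  -> [0, 0, 12]
PUSH 4   -> [0, 0, 12, 4]

144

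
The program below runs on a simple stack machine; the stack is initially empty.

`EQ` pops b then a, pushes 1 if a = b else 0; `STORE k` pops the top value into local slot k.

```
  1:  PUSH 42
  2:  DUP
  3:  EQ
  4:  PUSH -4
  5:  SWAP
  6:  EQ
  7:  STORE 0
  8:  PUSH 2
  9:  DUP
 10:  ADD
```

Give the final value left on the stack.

PUSH 42 : [42]
DUP     : [42, 42]
EQ      : [1]
PUSH -4 : [1, -4]
SWAP    : [-4, 1]
EQ      : [0]
STORE 0 : []
PUSH 2  : [2]
DUP     : [2, 2]
ADD     : [4]

4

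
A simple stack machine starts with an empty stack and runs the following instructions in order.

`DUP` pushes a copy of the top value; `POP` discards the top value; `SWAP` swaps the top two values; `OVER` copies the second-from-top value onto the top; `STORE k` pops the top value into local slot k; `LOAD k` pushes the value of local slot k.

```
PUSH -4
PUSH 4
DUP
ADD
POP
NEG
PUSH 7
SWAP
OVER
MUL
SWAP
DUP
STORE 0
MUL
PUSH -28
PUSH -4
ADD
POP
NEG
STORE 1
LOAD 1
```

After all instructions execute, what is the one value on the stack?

-196

PUSH -4  → -4
PUSH 4   → -4 4
DUP      → -4 4 4
ADD      → -4 8
POP      → -4
NEG      → 4
PUSH 7   → 4 7
SWAP     → 7 4
OVER     → 7 4 7
MUL      → 7 28
SWAP     → 28 7
DUP      → 28 7 7
STORE 0  → 28 7
MUL      → 196
PUSH -28 → 196 -28
PUSH -4  → 196 -28 -4
ADD      → 196 -32
POP      → 196
NEG      → -196
STORE 1  → (empty)
LOAD 1   → -196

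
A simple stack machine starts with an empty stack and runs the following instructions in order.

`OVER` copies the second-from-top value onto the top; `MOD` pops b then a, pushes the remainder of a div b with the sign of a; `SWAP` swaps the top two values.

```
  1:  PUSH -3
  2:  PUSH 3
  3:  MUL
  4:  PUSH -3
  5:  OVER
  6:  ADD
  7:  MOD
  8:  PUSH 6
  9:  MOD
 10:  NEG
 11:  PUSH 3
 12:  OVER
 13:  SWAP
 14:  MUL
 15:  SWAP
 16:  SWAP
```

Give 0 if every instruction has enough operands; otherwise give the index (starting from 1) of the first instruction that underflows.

0

PUSH -3 : [-3]
PUSH 3  : [-3, 3]
MUL     : [-9]
PUSH -3 : [-9, -3]
OVER    : [-9, -3, -9]
ADD     : [-9, -12]
MOD     : [-9]
PUSH 6  : [-9, 6]
MOD     : [-3]
NEG     : [3]
PUSH 3  : [3, 3]
OVER    : [3, 3, 3]
SWAP    : [3, 3, 3]
MUL     : [3, 9]
SWAP    : [9, 3]
SWAP    : [3, 9]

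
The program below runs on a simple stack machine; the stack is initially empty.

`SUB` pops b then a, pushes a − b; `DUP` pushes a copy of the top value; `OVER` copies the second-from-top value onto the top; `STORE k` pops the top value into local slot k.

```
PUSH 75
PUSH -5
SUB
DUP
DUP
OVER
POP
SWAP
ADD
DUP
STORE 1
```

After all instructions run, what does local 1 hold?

160

PUSH 75  75
PUSH -5  75 -5
SUB      80
DUP      80 80
DUP      80 80 80
OVER     80 80 80 80
POP      80 80 80
SWAP     80 80 80
ADD      80 160
DUP      80 160 160
STORE 1  80 160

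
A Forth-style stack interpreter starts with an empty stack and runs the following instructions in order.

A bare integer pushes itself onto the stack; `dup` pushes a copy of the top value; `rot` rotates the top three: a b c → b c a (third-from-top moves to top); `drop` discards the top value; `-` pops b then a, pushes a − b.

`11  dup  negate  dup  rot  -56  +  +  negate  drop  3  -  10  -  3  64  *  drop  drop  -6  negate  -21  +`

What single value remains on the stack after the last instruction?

-15

11      [11]
dup     [11, 11]
negate  [11, -11]
dup     [11, -11, -11]
rot     [-11, -11, 11]
-56     [-11, -11, 11, -56]
+       [-11, -11, -45]
+       [-11, -56]
negate  [-11, 56]
drop    [-11]
3       [-11, 3]
-       [-14]
10      [-14, 10]
-       [-24]
3       [-24, 3]
64      [-24, 3, 64]
*       [-24, 192]
drop    [-24]
drop    []
-6      [-6]
negate  [6]
-21     [6, -21]
+       [-15]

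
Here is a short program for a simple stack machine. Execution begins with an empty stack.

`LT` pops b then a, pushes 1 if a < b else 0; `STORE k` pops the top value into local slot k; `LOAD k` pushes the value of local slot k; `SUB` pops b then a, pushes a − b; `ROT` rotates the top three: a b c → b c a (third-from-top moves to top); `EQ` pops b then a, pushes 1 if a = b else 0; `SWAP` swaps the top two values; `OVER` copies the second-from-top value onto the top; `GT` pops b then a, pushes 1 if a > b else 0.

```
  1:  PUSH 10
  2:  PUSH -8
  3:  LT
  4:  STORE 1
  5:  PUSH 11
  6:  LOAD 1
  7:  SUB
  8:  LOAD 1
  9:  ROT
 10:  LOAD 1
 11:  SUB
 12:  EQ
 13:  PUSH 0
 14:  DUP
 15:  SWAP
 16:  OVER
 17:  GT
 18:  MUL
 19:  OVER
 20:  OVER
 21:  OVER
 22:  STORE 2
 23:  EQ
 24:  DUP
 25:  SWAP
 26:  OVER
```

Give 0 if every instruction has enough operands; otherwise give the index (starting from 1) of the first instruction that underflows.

9

PUSH 10 -> 10
PUSH -8 -> 10 -8
LT      -> 0
STORE 1 -> (empty)
PUSH 11 -> 11
LOAD 1  -> 11 0
SUB     -> 11
LOAD 1  -> 11 0
ROT  — needs 3 operands, stack has 2 → underflow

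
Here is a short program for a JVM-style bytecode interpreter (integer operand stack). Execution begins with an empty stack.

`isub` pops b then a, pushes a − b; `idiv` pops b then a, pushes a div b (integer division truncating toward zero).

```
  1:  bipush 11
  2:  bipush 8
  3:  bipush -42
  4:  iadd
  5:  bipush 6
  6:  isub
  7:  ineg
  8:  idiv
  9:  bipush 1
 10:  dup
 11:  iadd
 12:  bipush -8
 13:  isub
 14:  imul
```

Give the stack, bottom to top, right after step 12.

bipush 11   11
bipush 8    11 8
bipush -42  11 8 -42
iadd        11 -34
bipush 6    11 -34 6
isub        11 -40
ineg        11 40
idiv        0
bipush 1    0 1
dup         0 1 1
iadd        0 2
bipush -8   0 2 -8

[0, 2, -8]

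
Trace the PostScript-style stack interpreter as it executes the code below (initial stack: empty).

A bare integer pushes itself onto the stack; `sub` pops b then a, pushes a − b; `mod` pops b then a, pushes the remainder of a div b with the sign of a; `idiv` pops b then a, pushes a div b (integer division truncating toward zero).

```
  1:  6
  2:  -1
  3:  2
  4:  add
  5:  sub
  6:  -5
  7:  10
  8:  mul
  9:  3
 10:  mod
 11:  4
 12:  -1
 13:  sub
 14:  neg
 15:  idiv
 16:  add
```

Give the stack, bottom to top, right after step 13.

6   : 6
-1  : 6 -1
2   : 6 -1 2
add : 6 1
sub : 5
-5  : 5 -5
10  : 5 -5 10
mul : 5 -50
3   : 5 -50 3
mod : 5 -2
4   : 5 -2 4
-1  : 5 -2 4 -1
sub : 5 -2 5

[5, -2, 5]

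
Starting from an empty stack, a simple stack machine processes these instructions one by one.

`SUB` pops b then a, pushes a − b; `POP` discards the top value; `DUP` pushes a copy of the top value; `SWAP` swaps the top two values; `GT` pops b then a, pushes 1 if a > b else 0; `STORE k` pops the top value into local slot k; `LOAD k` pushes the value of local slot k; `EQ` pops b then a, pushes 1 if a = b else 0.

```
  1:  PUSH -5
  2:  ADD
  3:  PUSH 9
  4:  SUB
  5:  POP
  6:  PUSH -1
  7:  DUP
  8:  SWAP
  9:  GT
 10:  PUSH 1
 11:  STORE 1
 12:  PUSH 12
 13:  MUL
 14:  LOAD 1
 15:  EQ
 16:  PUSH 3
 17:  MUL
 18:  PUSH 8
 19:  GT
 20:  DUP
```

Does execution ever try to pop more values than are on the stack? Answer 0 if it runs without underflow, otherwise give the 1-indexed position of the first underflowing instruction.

PUSH -5  [-5]
ADD  — needs 2 operands, stack has 1 → underflow

2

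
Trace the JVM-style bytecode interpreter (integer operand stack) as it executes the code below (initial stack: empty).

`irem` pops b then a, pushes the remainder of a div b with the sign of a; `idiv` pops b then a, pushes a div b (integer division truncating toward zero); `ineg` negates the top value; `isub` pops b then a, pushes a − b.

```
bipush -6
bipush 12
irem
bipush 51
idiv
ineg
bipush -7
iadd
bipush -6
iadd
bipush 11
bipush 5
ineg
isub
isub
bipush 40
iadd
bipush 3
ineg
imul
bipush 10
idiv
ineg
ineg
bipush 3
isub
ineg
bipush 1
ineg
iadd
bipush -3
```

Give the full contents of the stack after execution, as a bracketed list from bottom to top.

bipush -6  -6
bipush 12  -6 12
irem       -6
bipush 51  -6 51
idiv       0
ineg       0
bipush -7  0 -7
iadd       -7
bipush -6  -7 -6
iadd       -13
bipush 11  -13 11
bipush 5   -13 11 5
ineg       -13 11 -5
isub       -13 16
isub       -29
bipush 40  -29 40
iadd       11
bipush 3   11 3
ineg       11 -3
imul       -33
bipush 10  -33 10
idiv       -3
ineg       3
ineg       -3
bipush 3   -3 3
isub       -6
ineg       6
bipush 1   6 1
ineg       6 -1
iadd       5
bipush -3  5 -3

[5, -3]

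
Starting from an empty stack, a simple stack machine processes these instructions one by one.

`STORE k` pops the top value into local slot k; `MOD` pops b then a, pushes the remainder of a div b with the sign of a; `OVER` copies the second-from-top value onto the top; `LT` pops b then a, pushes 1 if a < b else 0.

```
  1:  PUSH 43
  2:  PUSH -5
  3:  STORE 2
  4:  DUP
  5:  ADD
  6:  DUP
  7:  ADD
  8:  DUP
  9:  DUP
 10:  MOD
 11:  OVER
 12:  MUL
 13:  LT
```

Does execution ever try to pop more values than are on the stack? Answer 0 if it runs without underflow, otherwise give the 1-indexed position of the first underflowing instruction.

0

PUSH 43 : 43
PUSH -5 : 43 -5
STORE 2 : 43
DUP     : 43 43
ADD     : 86
DUP     : 86 86
ADD     : 172
DUP     : 172 172
DUP     : 172 172 172
MOD     : 172 0
OVER    : 172 0 172
MUL     : 172 0
LT      : 0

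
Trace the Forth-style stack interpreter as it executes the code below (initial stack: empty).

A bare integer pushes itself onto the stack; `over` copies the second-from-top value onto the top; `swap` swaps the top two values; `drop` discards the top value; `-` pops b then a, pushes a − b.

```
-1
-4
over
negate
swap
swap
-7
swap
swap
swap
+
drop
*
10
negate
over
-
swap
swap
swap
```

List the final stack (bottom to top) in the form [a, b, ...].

[-14, 4]

-1     → -1
-4     → -1 -4
over   → -1 -4 -1
negate → -1 -4 1
swap   → -1 1 -4
swap   → -1 -4 1
-7     → -1 -4 1 -7
swap   → -1 -4 -7 1
swap   → -1 -4 1 -7
swap   → -1 -4 -7 1
+      → -1 -4 -6
drop   → -1 -4
*      → 4
10     → 4 10
negate → 4 -10
over   → 4 -10 4
-      → 4 -14
swap   → -14 4
swap   → 4 -14
swap   → -14 4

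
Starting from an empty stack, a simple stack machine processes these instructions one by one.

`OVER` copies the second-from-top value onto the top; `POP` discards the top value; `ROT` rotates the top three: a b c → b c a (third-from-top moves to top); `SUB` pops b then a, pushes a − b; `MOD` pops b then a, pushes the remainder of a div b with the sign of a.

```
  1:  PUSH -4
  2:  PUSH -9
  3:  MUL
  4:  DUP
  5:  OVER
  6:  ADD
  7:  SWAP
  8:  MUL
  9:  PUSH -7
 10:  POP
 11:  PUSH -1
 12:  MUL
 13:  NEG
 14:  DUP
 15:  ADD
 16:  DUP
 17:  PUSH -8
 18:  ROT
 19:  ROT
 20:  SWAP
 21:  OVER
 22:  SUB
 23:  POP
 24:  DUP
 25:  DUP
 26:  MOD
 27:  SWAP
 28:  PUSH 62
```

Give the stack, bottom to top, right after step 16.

[5184, 5184]

PUSH -4 -> [-4]
PUSH -9 -> [-4, -9]
MUL     -> [36]
DUP     -> [36, 36]
OVER    -> [36, 36, 36]
ADD     -> [36, 72]
SWAP    -> [72, 36]
MUL     -> [2592]
PUSH -7 -> [2592, -7]
POP     -> [2592]
PUSH -1 -> [2592, -1]
MUL     -> [-2592]
NEG     -> [2592]
DUP     -> [2592, 2592]
ADD     -> [5184]
DUP     -> [5184, 5184]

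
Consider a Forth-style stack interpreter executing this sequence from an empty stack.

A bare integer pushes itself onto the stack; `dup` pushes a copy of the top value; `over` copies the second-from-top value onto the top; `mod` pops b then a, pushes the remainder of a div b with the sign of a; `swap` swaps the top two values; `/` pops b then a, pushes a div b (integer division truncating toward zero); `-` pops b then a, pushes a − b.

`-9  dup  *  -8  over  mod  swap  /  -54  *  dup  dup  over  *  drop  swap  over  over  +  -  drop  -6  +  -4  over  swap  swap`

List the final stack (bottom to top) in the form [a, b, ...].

[-6, -4, -6]

-9    -9
dup   -9 -9
*     81
-8    81 -8
over  81 -8 81
mod   81 -8
swap  -8 81
/     0
-54   0 -54
*     0
dup   0 0
dup   0 0 0
over  0 0 0 0
*     0 0 0
drop  0 0
swap  0 0
over  0 0 0
over  0 0 0 0
+     0 0 0
-     0 0
drop  0
-6    0 -6
+     -6
-4    -6 -4
over  -6 -4 -6
swap  -6 -6 -4
swap  -6 -4 -6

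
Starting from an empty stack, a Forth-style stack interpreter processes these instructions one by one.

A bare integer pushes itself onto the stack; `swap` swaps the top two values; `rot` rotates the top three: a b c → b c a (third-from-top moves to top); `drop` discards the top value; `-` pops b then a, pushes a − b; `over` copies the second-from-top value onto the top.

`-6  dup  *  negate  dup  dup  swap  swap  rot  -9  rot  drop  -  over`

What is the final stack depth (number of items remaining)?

3

-6     → -6
dup    → -6 -6
*      → 36
negate → -36
dup    → -36 -36
dup    → -36 -36 -36
swap   → -36 -36 -36
swap   → -36 -36 -36
rot    → -36 -36 -36
-9     → -36 -36 -36 -9
rot    → -36 -36 -9 -36
drop   → -36 -36 -9
-      → -36 -27
over   → -36 -27 -36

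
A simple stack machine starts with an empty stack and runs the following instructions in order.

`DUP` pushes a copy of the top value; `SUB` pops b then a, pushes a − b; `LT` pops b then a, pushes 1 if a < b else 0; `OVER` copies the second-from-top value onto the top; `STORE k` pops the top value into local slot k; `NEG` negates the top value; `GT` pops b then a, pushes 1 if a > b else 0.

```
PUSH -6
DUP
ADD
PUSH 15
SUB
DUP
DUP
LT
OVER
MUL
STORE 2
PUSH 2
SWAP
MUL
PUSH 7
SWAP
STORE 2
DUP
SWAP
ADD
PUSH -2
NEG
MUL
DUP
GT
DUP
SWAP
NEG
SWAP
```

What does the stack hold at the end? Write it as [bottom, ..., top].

[0, 0]

PUSH -6 → -6
DUP     → -6 -6
ADD     → -12
PUSH 15 → -12 15
SUB     → -27
DUP     → -27 -27
DUP     → -27 -27 -27
LT      → -27 0
OVER    → -27 0 -27
MUL     → -27 0
STORE 2 → -27
PUSH 2  → -27 2
SWAP    → 2 -27
MUL     → -54
PUSH 7  → -54 7
SWAP    → 7 -54
STORE 2 → 7
DUP     → 7 7
SWAP    → 7 7
ADD     → 14
PUSH -2 → 14 -2
NEG     → 14 2
MUL     → 28
DUP     → 28 28
GT      → 0
DUP     → 0 0
SWAP    → 0 0
NEG     → 0 0
SWAP    → 0 0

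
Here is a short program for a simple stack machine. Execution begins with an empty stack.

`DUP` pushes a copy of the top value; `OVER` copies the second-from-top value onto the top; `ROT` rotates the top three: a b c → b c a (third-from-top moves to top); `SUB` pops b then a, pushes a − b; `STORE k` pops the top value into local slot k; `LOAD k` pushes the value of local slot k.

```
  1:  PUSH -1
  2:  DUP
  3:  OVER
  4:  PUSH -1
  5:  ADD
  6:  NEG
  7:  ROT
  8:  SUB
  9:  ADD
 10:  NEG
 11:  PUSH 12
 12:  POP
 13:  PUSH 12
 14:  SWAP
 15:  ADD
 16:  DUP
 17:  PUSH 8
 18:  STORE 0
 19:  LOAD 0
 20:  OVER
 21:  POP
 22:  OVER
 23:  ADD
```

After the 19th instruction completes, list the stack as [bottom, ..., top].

PUSH -1 → -1
DUP     → -1 -1
OVER    → -1 -1 -1
PUSH -1 → -1 -1 -1 -1
ADD     → -1 -1 -2
NEG     → -1 -1 2
ROT     → -1 2 -1
SUB     → -1 3
ADD     → 2
NEG     → -2
PUSH 12 → -2 12
POP     → -2
PUSH 12 → -2 12
SWAP    → 12 -2
ADD     → 10
DUP     → 10 10
PUSH 8  → 10 10 8
STORE 0 → 10 10
LOAD 0  → 10 10 8

[10, 10, 8]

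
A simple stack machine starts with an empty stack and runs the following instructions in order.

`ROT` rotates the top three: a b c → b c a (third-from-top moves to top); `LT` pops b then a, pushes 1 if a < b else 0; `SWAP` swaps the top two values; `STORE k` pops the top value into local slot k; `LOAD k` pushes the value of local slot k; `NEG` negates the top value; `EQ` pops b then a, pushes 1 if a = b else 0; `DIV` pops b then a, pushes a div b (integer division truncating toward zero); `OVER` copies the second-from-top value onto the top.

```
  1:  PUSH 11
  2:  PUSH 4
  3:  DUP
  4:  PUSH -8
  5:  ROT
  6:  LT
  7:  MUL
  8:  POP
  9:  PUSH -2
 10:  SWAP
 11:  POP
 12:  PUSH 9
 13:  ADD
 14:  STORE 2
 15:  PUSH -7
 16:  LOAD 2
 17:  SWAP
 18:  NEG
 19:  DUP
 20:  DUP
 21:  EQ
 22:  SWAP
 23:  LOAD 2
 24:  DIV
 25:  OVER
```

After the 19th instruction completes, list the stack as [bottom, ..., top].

[7, 7, 7]

PUSH 11 : [11]
PUSH 4  : [11, 4]
DUP     : [11, 4, 4]
PUSH -8 : [11, 4, 4, -8]
ROT     : [11, 4, -8, 4]
LT      : [11, 4, 1]
MUL     : [11, 4]
POP     : [11]
PUSH -2 : [11, -2]
SWAP    : [-2, 11]
POP     : [-2]
PUSH 9  : [-2, 9]
ADD     : [7]
STORE 2 : []
PUSH -7 : [-7]
LOAD 2  : [-7, 7]
SWAP    : [7, -7]
NEG     : [7, 7]
DUP     : [7, 7, 7]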